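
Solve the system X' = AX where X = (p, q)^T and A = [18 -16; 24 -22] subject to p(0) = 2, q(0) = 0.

Coefficient matrix A = [[18, -16], [24, -22]].
Characteristic polynomial det(A - λI) = λ^2 + 4λ - 12 = 0.
Eigenvalues λ = 2, -6.
For λ=2: (A-λI) row 1 is [16, -16], so an eigenvector is (1, 1).
For λ=-6: (A-λI) row 1 is [24, -16], so an eigenvector is (-2, -3).
General solution: C_1e^(2t)(1,1) + C_2e^(-6t)(-2,-3).
Applying p(0)=2, q(0)=0 gives C_1=6, C_2=2.

p(t) = 6e^(2t) - 4e^(-6t), q(t) = 6e^(2t) - 6e^(-6t)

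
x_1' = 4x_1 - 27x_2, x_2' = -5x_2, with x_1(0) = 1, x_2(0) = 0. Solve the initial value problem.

x_1(t) = e^(4t), x_2(t) = 0

Coefficient matrix A = [[4, -27], [0, -5]].
Characteristic polynomial det(A - λI) = λ^2 + λ - 20 = 0.
Eigenvalues λ = -5, 4.
For λ=-5: (A-λI) row 1 is [9, -27], so an eigenvector is (3, 1).
For λ=4: (A-λI) row 1 is [0, -27], so an eigenvector is (1, 0).
General solution: C_1e^(-5t)(3,1) + C_2e^(4t)(1,0).
Applying x_1(0)=1, x_2(0)=0 gives C_1=0, C_2=1.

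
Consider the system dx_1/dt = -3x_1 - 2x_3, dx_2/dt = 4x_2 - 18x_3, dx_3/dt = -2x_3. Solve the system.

x_1(t) = C_1e^(-3t) - 2C_3e^(-2t), x_2(t) = C_2e^(4t) + 3C_3e^(-2t), x_3(t) = C_3e^(-2t)

Coefficient matrix A = [[-3, 0, -2], [0, 4, -18], [0, 0, -2]].
det(A - λI) = 0 gives eigenvalues λ = -3, 4, -2.
For λ=-3: eigenvector (1,0,0).
For λ=4: eigenvector (0,1,0).
For λ=-2: eigenvector (-2,3,1).
General solution: C_1e^(-3t)(1,0,0) + C_2e^(4t)(0,1,0) + C_3e^(-2t)(-2,3,1).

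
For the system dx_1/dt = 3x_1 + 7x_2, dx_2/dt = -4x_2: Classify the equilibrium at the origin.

A = [[3,7],[0,-4]]; det(A-λI) = λ^2 + λ - 12.
λ = 3, -4: opposite signs.

saddle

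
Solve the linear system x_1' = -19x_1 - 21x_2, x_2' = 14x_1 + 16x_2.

Coefficient matrix A = [[-19, -21], [14, 16]].
Characteristic polynomial det(A - λI) = λ^2 + 3λ - 10 = 0.
Eigenvalues λ = 2, -5.
For λ=2: (A-λI) row 1 is [-21, -21], so an eigenvector is (-1, 1).
For λ=-5: (A-λI) row 1 is [-14, -21], so an eigenvector is (3, -2).
General solution: C_1e^(2t)(-1,1) + C_2e^(-5t)(3,-2).

x_1(t) = -C_1e^(2t) + 3C_2e^(-5t), x_2(t) = C_1e^(2t) - 2C_2e^(-5t)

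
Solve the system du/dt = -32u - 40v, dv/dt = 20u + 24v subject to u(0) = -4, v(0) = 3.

Coefficient matrix A = [[-32, -40], [20, 24]].
Characteristic polynomial det(A - λI) = λ^2 + 8λ + 32 = 0.
Eigenvalues λ = -4 ± 4i (complex conjugate pair).
For λ=-4+4i: an eigenvector is (1,-1) - i(3,-2) = (1 - 3i, -1 + 2i).
A real fundamental pair from Re and Im of e^((-4+4i)t)v: X_1 = e^(-4t)(cos(4t)·(1,-1) + sin(4t)·(3,-2)), X_2 = e^(-4t)(sin(4t)·(1,-1) - cos(4t)·(3,-2)).
General solution: c_1X_1 + c_2X_2.
Applying u(0)=-4, v(0)=3 gives c_1=-1, c_2=1.

u(t) = -2e^(-4t)sin(4t) - 4e^(-4t)cos(4t), v(t) = e^(-4t)sin(4t) + 3e^(-4t)cos(4t)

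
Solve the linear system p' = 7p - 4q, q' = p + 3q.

Coefficient matrix A = [[7, -4], [1, 3]].
Characteristic polynomial det(A - λI) = λ^2 - 10λ + 25 = 0.
Single eigenvalue λ = 5 with algebraic multiplicity 2.
Eigenvector v = (2,1); generalized eigenvector w with (A-λI)w=v is (1,0).
General solution: e^(5t)[K_1·v + K_2·(t·v + w)].

p(t) = 2K_1e^(5t) + 2K_2te^(5t) + K_2e^(5t), q(t) = K_1e^(5t) + K_2te^(5t)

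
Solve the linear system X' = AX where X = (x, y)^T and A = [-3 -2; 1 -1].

x(t) = K_1e^(-2t)sin(t) - K_1e^(-2t)cos(t) - K_2e^(-2t)sin(t) - K_2e^(-2t)cos(t), y(t) = -K_1e^(-2t)sin(t) + K_2e^(-2t)cos(t)

Coefficient matrix A = [[-3, -2], [1, -1]].
Characteristic polynomial det(A - λI) = λ^2 + 4λ + 5 = 0.
Eigenvalues λ = -2 ± i (complex conjugate pair).
For λ=-2+i: an eigenvector is (-1,0) - i(1,-1) = (-1 - i, 0 + i).
A real fundamental pair from Re and Im of e^((-2+i)t)v: X_1 = e^(-2t)(cos(t)·(-1,0) + sin(t)·(1,-1)), X_2 = e^(-2t)(sin(t)·(-1,0) - cos(t)·(1,-1)).
General solution: K_1X_1 + K_2X_2.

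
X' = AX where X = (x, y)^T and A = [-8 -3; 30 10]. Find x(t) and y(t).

x(t) = C_1e^(t)sin(3t) - C_2e^(t)cos(3t), y(t) = -3C_1e^(t)sin(3t) - C_1e^(t)cos(3t) - C_2e^(t)sin(3t) + 3C_2e^(t)cos(3t)

Coefficient matrix A = [[-8, -3], [30, 10]].
Characteristic polynomial det(A - λI) = λ^2 - 2λ + 10 = 0.
Eigenvalues λ = 1 ± 3i (complex conjugate pair).
For λ=1+3i: an eigenvector is (0,-1) - i(1,-3) = (0 - i, -1 + 3i).
A real fundamental pair from Re and Im of e^((1+3i)t)v: X_1 = e^(t)(cos(3t)·(0,-1) + sin(3t)·(1,-3)), X_2 = e^(t)(sin(3t)·(0,-1) - cos(3t)·(1,-3)).
General solution: C_1X_1 + C_2X_2.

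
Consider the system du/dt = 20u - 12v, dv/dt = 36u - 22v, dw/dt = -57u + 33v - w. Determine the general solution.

Coefficient matrix A = [[20, -12, 0], [36, -22, 0], [-57, 33, -1]].
det(A - λI) = 0 gives eigenvalues λ = -4, 2, -1.
For λ=-4: eigenvector (1,2,-3).
For λ=2: eigenvector (-2,-3,5).
For λ=-1: eigenvector (0,0,1).
General solution: C_1e^(-4t)(1,2,-3) + C_2e^(2t)(-2,-3,5) + C_3e^(-t)(0,0,1).

u(t) = C_1e^(-4t) - 2C_2e^(2t), v(t) = 2C_1e^(-4t) - 3C_2e^(2t), w(t) = -3C_1e^(-4t) + 5C_2e^(2t) + C_3e^(-t)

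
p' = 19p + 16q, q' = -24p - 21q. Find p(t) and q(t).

Coefficient matrix A = [[19, 16], [-24, -21]].
Characteristic polynomial det(A - λI) = λ^2 + 2λ - 15 = 0.
Eigenvalues λ = -5, 3.
For λ=-5: (A-λI) row 1 is [24, 16], so an eigenvector is (-2, 3).
For λ=3: (A-λI) row 1 is [16, 16], so an eigenvector is (1, -1).
General solution: c_1e^(-5t)(-2,3) + c_2e^(3t)(1,-1).

p(t) = -2c_1e^(-5t) + c_2e^(3t), q(t) = 3c_1e^(-5t) - c_2e^(3t)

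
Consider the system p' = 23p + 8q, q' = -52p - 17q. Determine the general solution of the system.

Coefficient matrix A = [[23, 8], [-52, -17]].
Characteristic polynomial det(A - λI) = λ^2 - 6λ + 25 = 0.
Eigenvalues λ = 3 ± 4i (complex conjugate pair).
For λ=3+4i: an eigenvector is (1,-3) - i(-1,2) = (1 + i, -3 - 2i).
A real fundamental pair from Re and Im of e^((3+4i)t)v: X_1 = e^(3t)(cos(4t)·(1,-3) + sin(4t)·(-1,2)), X_2 = e^(3t)(sin(4t)·(1,-3) - cos(4t)·(-1,2)).
General solution: c_1X_1 + c_2X_2.

p(t) = -c_1e^(3t)sin(4t) + c_1e^(3t)cos(4t) + c_2e^(3t)sin(4t) + c_2e^(3t)cos(4t), q(t) = 2c_1e^(3t)sin(4t) - 3c_1e^(3t)cos(4t) - 3c_2e^(3t)sin(4t) - 2c_2e^(3t)cos(4t)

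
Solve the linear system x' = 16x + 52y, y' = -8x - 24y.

Coefficient matrix A = [[16, 52], [-8, -24]].
Characteristic polynomial det(A - λI) = λ^2 + 8λ + 32 = 0.
Eigenvalues λ = -4 ± 4i (complex conjugate pair).
For λ=-4+4i: an eigenvector is (3,-1) - i(2,-1) = (3 - 2i, -1 + i).
A real fundamental pair from Re and Im of e^((-4+4i)t)v: X_1 = e^(-4t)(cos(4t)·(3,-1) + sin(4t)·(2,-1)), X_2 = e^(-4t)(sin(4t)·(3,-1) - cos(4t)·(2,-1)).
General solution: K_1X_1 + K_2X_2.

x(t) = 2K_1e^(-4t)sin(4t) + 3K_1e^(-4t)cos(4t) + 3K_2e^(-4t)sin(4t) - 2K_2e^(-4t)cos(4t), y(t) = -K_1e^(-4t)sin(4t) - K_1e^(-4t)cos(4t) - K_2e^(-4t)sin(4t) + K_2e^(-4t)cos(4t)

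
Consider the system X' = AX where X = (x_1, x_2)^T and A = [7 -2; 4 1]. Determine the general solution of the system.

Coefficient matrix A = [[7, -2], [4, 1]].
Characteristic polynomial det(A - λI) = λ^2 - 8λ + 15 = 0.
Eigenvalues λ = 3, 5.
For λ=3: (A-λI) row 1 is [4, -2], so an eigenvector is (1, 2).
For λ=5: (A-λI) row 1 is [2, -2], so an eigenvector is (1, 1).
General solution: K_1e^(3t)(1,2) + K_2e^(5t)(1,1).

x_1(t) = K_1e^(3t) + K_2e^(5t), x_2(t) = 2K_1e^(3t) + K_2e^(5t)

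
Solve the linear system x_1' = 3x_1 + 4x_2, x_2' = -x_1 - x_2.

Coefficient matrix A = [[3, 4], [-1, -1]].
Characteristic polynomial det(A - λI) = λ^2 - 2λ + 1 = 0.
Single eigenvalue λ = 1 with algebraic multiplicity 2.
Eigenvector v = (2,-1); generalized eigenvector w with (A-λI)w=v is (1,0).
General solution: e^(t)[c_1·v + c_2·(t·v + w)].

x_1(t) = 2c_1e^(t) + 2c_2te^(t) + c_2e^(t), x_2(t) = -c_1e^(t) - c_2te^(t)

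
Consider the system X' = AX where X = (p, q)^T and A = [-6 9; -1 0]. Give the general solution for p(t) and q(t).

Coefficient matrix A = [[-6, 9], [-1, 0]].
Characteristic polynomial det(A - λI) = λ^2 + 6λ + 9 = 0.
Single eigenvalue λ = -3 with algebraic multiplicity 2.
Eigenvector v = (-3,-1); generalized eigenvector w with (A-λI)w=v is (1,0).
General solution: e^(-3t)[K_1·v + K_2·(t·v + w)].

p(t) = -3K_1e^(-3t) - 3K_2te^(-3t) + K_2e^(-3t), q(t) = -K_1e^(-3t) - K_2te^(-3t)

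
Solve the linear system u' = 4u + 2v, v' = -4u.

Coefficient matrix A = [[4, 2], [-4, 0]].
Characteristic polynomial det(A - λI) = λ^2 - 4λ + 8 = 0.
Eigenvalues λ = 2 ± 2i (complex conjugate pair).
For λ=2+2i: an eigenvector is (0,-1) - i(-1,1) = (0 + i, -1 - i).
A real fundamental pair from Re and Im of e^((2+2i)t)v: X_1 = e^(2t)(cos(2t)·(0,-1) + sin(2t)·(-1,1)), X_2 = e^(2t)(sin(2t)·(0,-1) - cos(2t)·(-1,1)).
General solution: c_1X_1 + c_2X_2.

u(t) = -c_1e^(2t)sin(2t) + c_2e^(2t)cos(2t), v(t) = c_1e^(2t)sin(2t) - c_1e^(2t)cos(2t) - c_2e^(2t)sin(2t) - c_2e^(2t)cos(2t)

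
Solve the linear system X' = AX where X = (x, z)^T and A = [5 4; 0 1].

Coefficient matrix A = [[5, 4], [0, 1]].
Characteristic polynomial det(A - λI) = λ^2 - 6λ + 5 = 0.
Eigenvalues λ = 1, 5.
For λ=1: (A-λI) row 1 is [4, 4], so an eigenvector is (1, -1).
For λ=5: (A-λI) row 1 is [0, 4], so an eigenvector is (1, 0).
General solution: K_1e^(t)(1,-1) + K_2e^(5t)(1,0).

x(t) = K_1e^(t) + K_2e^(5t), z(t) = -K_1e^(t)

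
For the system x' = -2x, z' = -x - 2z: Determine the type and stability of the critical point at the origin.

A = [[-2,0],[-1,-2]]; det(A-λI) = λ^2 + 4λ + 4.
repeated λ = -2 with a single eigenvector.

stable improper node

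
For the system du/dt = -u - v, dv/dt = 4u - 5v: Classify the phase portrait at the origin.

stable improper node

A = [[-1,-1],[4,-5]]; det(A-λI) = λ^2 + 6λ + 9.
repeated λ = -3 with a single eigenvector.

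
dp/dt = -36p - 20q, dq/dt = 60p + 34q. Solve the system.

p(t) = 2K_1e^(-6t) - K_2e^(4t), q(t) = -3K_1e^(-6t) + 2K_2e^(4t)

Coefficient matrix A = [[-36, -20], [60, 34]].
Characteristic polynomial det(A - λI) = λ^2 + 2λ - 24 = 0.
Eigenvalues λ = -6, 4.
For λ=-6: (A-λI) row 1 is [-30, -20], so an eigenvector is (2, -3).
For λ=4: (A-λI) row 1 is [-40, -20], so an eigenvector is (-1, 2).
General solution: K_1e^(-6t)(2,-3) + K_2e^(4t)(-1,2).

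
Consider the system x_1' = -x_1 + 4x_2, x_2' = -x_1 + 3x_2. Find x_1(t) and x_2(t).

Coefficient matrix A = [[-1, 4], [-1, 3]].
Characteristic polynomial det(A - λI) = λ^2 - 2λ + 1 = 0.
Single eigenvalue λ = 1 with algebraic multiplicity 2.
Eigenvector v = (-2,-1); generalized eigenvector w with (A-λI)w=v is (-1,-1).
General solution: e^(t)[K_1·v + K_2·(t·v + w)].

x_1(t) = -2K_1e^(t) - 2K_2te^(t) - K_2e^(t), x_2(t) = -K_1e^(t) - K_2te^(t) - K_2e^(t)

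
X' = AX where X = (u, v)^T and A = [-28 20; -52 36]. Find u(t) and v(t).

u(t) = -2C_1e^(4t)sin(4t) - C_1e^(4t)cos(4t) - C_2e^(4t)sin(4t) + 2C_2e^(4t)cos(4t), v(t) = -3C_1e^(4t)sin(4t) - 2C_1e^(4t)cos(4t) - 2C_2e^(4t)sin(4t) + 3C_2e^(4t)cos(4t)

Coefficient matrix A = [[-28, 20], [-52, 36]].
Characteristic polynomial det(A - λI) = λ^2 - 8λ + 32 = 0.
Eigenvalues λ = 4 ± 4i (complex conjugate pair).
For λ=4+4i: an eigenvector is (-1,-2) - i(-2,-3) = (-1 + 2i, -2 + 3i).
A real fundamental pair from Re and Im of e^((4+4i)t)v: X_1 = e^(4t)(cos(4t)·(-1,-2) + sin(4t)·(-2,-3)), X_2 = e^(4t)(sin(4t)·(-1,-2) - cos(4t)·(-2,-3)).
General solution: C_1X_1 + C_2X_2.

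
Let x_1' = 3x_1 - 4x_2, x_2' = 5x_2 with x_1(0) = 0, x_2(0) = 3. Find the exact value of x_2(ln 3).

A = [[3,-4],[0,5]]; eigenvalues λ = 5, 3.
Eigenvectors: (2,-1) for λ=5, (-1,0) for λ=3.
From the initial condition, c_1 = -3, c_2 = -6.
x_2(ln 3) = (-3)(3^5)(-1) + (-6)(3^3)(0) = 729.

729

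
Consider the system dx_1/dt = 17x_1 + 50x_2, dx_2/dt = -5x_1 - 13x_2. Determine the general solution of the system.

x_1(t) = -C_1e^(2t)sin(5t) + 3C_1e^(2t)cos(5t) + 3C_2e^(2t)sin(5t) + C_2e^(2t)cos(5t), x_2(t) = -C_1e^(2t)cos(5t) - C_2e^(2t)sin(5t)

Coefficient matrix A = [[17, 50], [-5, -13]].
Characteristic polynomial det(A - λI) = λ^2 - 4λ + 29 = 0.
Eigenvalues λ = 2 ± 5i (complex conjugate pair).
For λ=2+5i: an eigenvector is (3,-1) - i(-1,0) = (3 + i, -1).
A real fundamental pair from Re and Im of e^((2+5i)t)v: X_1 = e^(2t)(cos(5t)·(3,-1) + sin(5t)·(-1,0)), X_2 = e^(2t)(sin(5t)·(3,-1) - cos(5t)·(-1,0)).
General solution: C_1X_1 + C_2X_2.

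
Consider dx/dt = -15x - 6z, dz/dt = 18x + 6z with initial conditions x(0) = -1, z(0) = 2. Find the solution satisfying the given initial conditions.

Coefficient matrix A = [[-15, -6], [18, 6]].
Characteristic polynomial det(A - λI) = λ^2 + 9λ + 18 = 0.
Eigenvalues λ = -6, -3.
For λ=-6: (A-λI) row 1 is [-9, -6], so an eigenvector is (-2, 3).
For λ=-3: (A-λI) row 1 is [-12, -6], so an eigenvector is (-1, 2).
General solution: c_1e^(-6t)(-2,3) + c_2e^(-3t)(-1,2).
Applying x(0)=-1, z(0)=2 gives c_1=0, c_2=1.

x(t) = -e^(-3t), z(t) = 2e^(-3t)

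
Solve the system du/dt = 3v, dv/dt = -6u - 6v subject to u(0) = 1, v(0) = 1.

Coefficient matrix A = [[0, 3], [-6, -6]].
Characteristic polynomial det(A - λI) = λ^2 + 6λ + 18 = 0.
Eigenvalues λ = -3 ± 3i (complex conjugate pair).
For λ=-3+3i: an eigenvector is (1,-1) - i(0,-1) = (1, -1 + i).
A real fundamental pair from Re and Im of e^((-3+3i)t)v: X_1 = e^(-3t)(cos(3t)·(1,-1) + sin(3t)·(0,-1)), X_2 = e^(-3t)(sin(3t)·(1,-1) - cos(3t)·(0,-1)).
General solution: C_1X_1 + C_2X_2.
Applying u(0)=1, v(0)=1 gives C_1=1, C_2=2.

u(t) = 2e^(-3t)sin(3t) + e^(-3t)cos(3t), v(t) = -3e^(-3t)sin(3t) + e^(-3t)cos(3t)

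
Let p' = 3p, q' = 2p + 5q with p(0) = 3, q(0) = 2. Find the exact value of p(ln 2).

24

A = [[3,0],[2,5]]; eigenvalues λ = 3, 5.
Eigenvectors: (-1,1) for λ=3, (0,1) for λ=5.
From the initial condition, c_1 = -3, c_2 = 5.
p(ln 2) = (-3)(2^3)(-1) + (5)(2^5)(0) = 24.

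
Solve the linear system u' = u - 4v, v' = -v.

u(t) = -2K_1e^(-t) + K_2e^(t), v(t) = -K_1e^(-t)

Coefficient matrix A = [[1, -4], [0, -1]].
Characteristic polynomial det(A - λI) = λ^2 - 1 = 0.
Eigenvalues λ = -1, 1.
For λ=-1: (A-λI) row 1 is [2, -4], so an eigenvector is (-2, -1).
For λ=1: (A-λI) row 1 is [0, -4], so an eigenvector is (1, 0).
General solution: K_1e^(-t)(-2,-1) + K_2e^(t)(1,0).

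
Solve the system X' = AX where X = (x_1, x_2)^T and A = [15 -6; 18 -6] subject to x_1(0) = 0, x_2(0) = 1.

Coefficient matrix A = [[15, -6], [18, -6]].
Characteristic polynomial det(A - λI) = λ^2 - 9λ + 18 = 0.
Eigenvalues λ = 3, 6.
For λ=3: (A-λI) row 1 is [12, -6], so an eigenvector is (1, 2).
For λ=6: (A-λI) row 1 is [9, -6], so an eigenvector is (2, 3).
General solution: c_1e^(3t)(1,2) + c_2e^(6t)(2,3).
Applying x_1(0)=0, x_2(0)=1 gives c_1=2, c_2=-1.

x_1(t) = -2e^(6t) + 2e^(3t), x_2(t) = -3e^(6t) + 4e^(3t)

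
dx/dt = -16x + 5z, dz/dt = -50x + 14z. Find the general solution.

Coefficient matrix A = [[-16, 5], [-50, 14]].
Characteristic polynomial det(A - λI) = λ^2 + 2λ + 26 = 0.
Eigenvalues λ = -1 ± 5i (complex conjugate pair).
For λ=-1+5i: an eigenvector is (0,-1) - i(-1,-3) = (0 + i, -1 + 3i).
A real fundamental pair from Re and Im of e^((-1+5i)t)v: X_1 = e^(-t)(cos(5t)·(0,-1) + sin(5t)·(-1,-3)), X_2 = e^(-t)(sin(5t)·(0,-1) - cos(5t)·(-1,-3)).
General solution: C_1X_1 + C_2X_2.

x(t) = -C_1e^(-t)sin(5t) + C_2e^(-t)cos(5t), z(t) = -3C_1e^(-t)sin(5t) - C_1e^(-t)cos(5t) - C_2e^(-t)sin(5t) + 3C_2e^(-t)cos(5t)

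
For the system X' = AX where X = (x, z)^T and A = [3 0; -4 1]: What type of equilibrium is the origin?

unstable node

A = [[3,0],[-4,1]]; det(A-λI) = λ^2 - 4λ + 3.
λ = 3, 1: both positive.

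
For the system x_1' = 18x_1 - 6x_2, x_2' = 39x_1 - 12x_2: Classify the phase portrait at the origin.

unstable spiral

A = [[18,-6],[39,-12]]; det(A-λI) = λ^2 - 6λ + 18.
λ = 3 ± 3i: positive real part.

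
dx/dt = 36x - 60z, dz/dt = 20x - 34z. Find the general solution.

x(t) = -2c_1e^(6t) + 3c_2e^(-4t), z(t) = -c_1e^(6t) + 2c_2e^(-4t)

Coefficient matrix A = [[36, -60], [20, -34]].
Characteristic polynomial det(A - λI) = λ^2 - 2λ - 24 = 0.
Eigenvalues λ = 6, -4.
For λ=6: (A-λI) row 1 is [30, -60], so an eigenvector is (-2, -1).
For λ=-4: (A-λI) row 1 is [40, -60], so an eigenvector is (3, 2).
General solution: c_1e^(6t)(-2,-1) + c_2e^(-4t)(3,2).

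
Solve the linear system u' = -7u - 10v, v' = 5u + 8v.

u(t) = -C_1e^(3t) - 2C_2e^(-2t), v(t) = C_1e^(3t) + C_2e^(-2t)

Coefficient matrix A = [[-7, -10], [5, 8]].
Characteristic polynomial det(A - λI) = λ^2 - λ - 6 = 0.
Eigenvalues λ = 3, -2.
For λ=3: (A-λI) row 1 is [-10, -10], so an eigenvector is (-1, 1).
For λ=-2: (A-λI) row 1 is [-5, -10], so an eigenvector is (-2, 1).
General solution: C_1e^(3t)(-1,1) + C_2e^(-2t)(-2,1).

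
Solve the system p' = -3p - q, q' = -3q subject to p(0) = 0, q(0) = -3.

p(t) = 3te^(-3t), q(t) = -3e^(-3t)

Coefficient matrix A = [[-3, -1], [0, -3]].
Characteristic polynomial det(A - λI) = λ^2 + 6λ + 9 = 0.
Single eigenvalue λ = -3 with algebraic multiplicity 2.
Eigenvector v = (1,0); generalized eigenvector w with (A-λI)w=v is (2,-1).
General solution: e^(-3t)[c_1·v + c_2·(t·v + w)].
Applying p(0)=0, q(0)=-3 gives c_1=-6, c_2=3.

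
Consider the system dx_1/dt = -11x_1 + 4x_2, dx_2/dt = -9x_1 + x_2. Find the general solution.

Coefficient matrix A = [[-11, 4], [-9, 1]].
Characteristic polynomial det(A - λI) = λ^2 + 10λ + 25 = 0.
Single eigenvalue λ = -5 with algebraic multiplicity 2.
Eigenvector v = (-2,-3); generalized eigenvector w with (A-λI)w=v is (-1,-2).
General solution: e^(-5t)[c_1·v + c_2·(t·v + w)].

x_1(t) = -2c_1e^(-5t) - 2c_2te^(-5t) - c_2e^(-5t), x_2(t) = -3c_1e^(-5t) - 3c_2te^(-5t) - 2c_2e^(-5t)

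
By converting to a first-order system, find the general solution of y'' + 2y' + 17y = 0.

Let x_1 = y, x_2 = y'. Then x_1' = x_2 and x_2' = -17x_1 - 2x_2.
A = [[0,1],[-17,-2]]; det(A-λI) = λ^2 + 2λ + 17.
Eigenvalues λ = -1 ± 4i.

y(t) = C_1e^(-t)cos(4t) + C_2e^(-t)sin(4t)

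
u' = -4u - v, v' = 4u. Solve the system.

u(t) = -K_1e^(-2t) - K_2te^(-2t) + K_2e^(-2t), v(t) = 2K_1e^(-2t) + 2K_2te^(-2t) - K_2e^(-2t)

Coefficient matrix A = [[-4, -1], [4, 0]].
Characteristic polynomial det(A - λI) = λ^2 + 4λ + 4 = 0.
Single eigenvalue λ = -2 with algebraic multiplicity 2.
Eigenvector v = (-1,2); generalized eigenvector w with (A-λI)w=v is (1,-1).
General solution: e^(-2t)[K_1·v + K_2·(t·v + w)].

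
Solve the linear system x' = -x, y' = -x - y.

x(t) = -C_2e^(-t), y(t) = C_1e^(-t) + C_2te^(-t) + C_2e^(-t)

Coefficient matrix A = [[-1, 0], [-1, -1]].
Characteristic polynomial det(A - λI) = λ^2 + 2λ + 1 = 0.
Single eigenvalue λ = -1 with algebraic multiplicity 2.
Eigenvector v = (0,1); generalized eigenvector w with (A-λI)w=v is (-1,1).
General solution: e^(-t)[C_1·v + C_2·(t·v + w)].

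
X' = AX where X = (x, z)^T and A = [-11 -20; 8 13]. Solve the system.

Coefficient matrix A = [[-11, -20], [8, 13]].
Characteristic polynomial det(A - λI) = λ^2 - 2λ + 17 = 0.
Eigenvalues λ = 1 ± 4i (complex conjugate pair).
For λ=1+4i: an eigenvector is (2,-1) - i(-1,1) = (2 + i, -1 - i).
A real fundamental pair from Re and Im of e^((1+4i)t)v: X_1 = e^(t)(cos(4t)·(2,-1) + sin(4t)·(-1,1)), X_2 = e^(t)(sin(4t)·(2,-1) - cos(4t)·(-1,1)).
General solution: K_1X_1 + K_2X_2.

x(t) = -K_1e^(t)sin(4t) + 2K_1e^(t)cos(4t) + 2K_2e^(t)sin(4t) + K_2e^(t)cos(4t), z(t) = K_1e^(t)sin(4t) - K_1e^(t)cos(4t) - K_2e^(t)sin(4t) - K_2e^(t)cos(4t)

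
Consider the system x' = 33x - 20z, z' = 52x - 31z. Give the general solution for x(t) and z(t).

Coefficient matrix A = [[33, -20], [52, -31]].
Characteristic polynomial det(A - λI) = λ^2 - 2λ + 17 = 0.
Eigenvalues λ = 1 ± 4i (complex conjugate pair).
For λ=1+4i: an eigenvector is (-1,-2) - i(2,3) = (-1 - 2i, -2 - 3i).
A real fundamental pair from Re and Im of e^((1+4i)t)v: X_1 = e^(t)(cos(4t)·(-1,-2) + sin(4t)·(2,3)), X_2 = e^(t)(sin(4t)·(-1,-2) - cos(4t)·(2,3)).
General solution: C_1X_1 + C_2X_2.

x(t) = 2C_1e^(t)sin(4t) - C_1e^(t)cos(4t) - C_2e^(t)sin(4t) - 2C_2e^(t)cos(4t), z(t) = 3C_1e^(t)sin(4t) - 2C_1e^(t)cos(4t) - 2C_2e^(t)sin(4t) - 3C_2e^(t)cos(4t)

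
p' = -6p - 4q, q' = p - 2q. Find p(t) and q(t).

p(t) = 2c_1e^(-4t) + 2c_2te^(-4t) - c_2e^(-4t), q(t) = -c_1e^(-4t) - c_2te^(-4t)

Coefficient matrix A = [[-6, -4], [1, -2]].
Characteristic polynomial det(A - λI) = λ^2 + 8λ + 16 = 0.
Single eigenvalue λ = -4 with algebraic multiplicity 2.
Eigenvector v = (2,-1); generalized eigenvector w with (A-λI)w=v is (-1,0).
General solution: e^(-4t)[c_1·v + c_2·(t·v + w)].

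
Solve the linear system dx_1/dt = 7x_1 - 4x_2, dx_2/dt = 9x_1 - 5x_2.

Coefficient matrix A = [[7, -4], [9, -5]].
Characteristic polynomial det(A - λI) = λ^2 - 2λ + 1 = 0.
Single eigenvalue λ = 1 with algebraic multiplicity 2.
Eigenvector v = (2,3); generalized eigenvector w with (A-λI)w=v is (-1,-2).
General solution: e^(t)[C_1·v + C_2·(t·v + w)].

x_1(t) = 2C_1e^(t) + 2C_2te^(t) - C_2e^(t), x_2(t) = 3C_1e^(t) + 3C_2te^(t) - 2C_2e^(t)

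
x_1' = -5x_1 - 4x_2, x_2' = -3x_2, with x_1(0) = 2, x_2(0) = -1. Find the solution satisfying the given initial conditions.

Coefficient matrix A = [[-5, -4], [0, -3]].
Characteristic polynomial det(A - λI) = λ^2 + 8λ + 15 = 0.
Eigenvalues λ = -5, -3.
For λ=-5: (A-λI) row 1 is [0, -4], so an eigenvector is (1, 0).
For λ=-3: (A-λI) row 1 is [-2, -4], so an eigenvector is (2, -1).
General solution: c_1e^(-5t)(1,0) + c_2e^(-3t)(2,-1).
Applying x_1(0)=2, x_2(0)=-1 gives c_1=0, c_2=1.

x_1(t) = 2e^(-3t), x_2(t) = -e^(-3t)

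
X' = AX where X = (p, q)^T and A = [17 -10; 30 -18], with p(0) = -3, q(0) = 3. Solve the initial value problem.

p(t) = -18e^(2t) + 15e^(-3t), q(t) = -27e^(2t) + 30e^(-3t)

Coefficient matrix A = [[17, -10], [30, -18]].
Characteristic polynomial det(A - λI) = λ^2 + λ - 6 = 0.
Eigenvalues λ = -3, 2.
For λ=-3: (A-λI) row 1 is [20, -10], so an eigenvector is (-1, -2).
For λ=2: (A-λI) row 1 is [15, -10], so an eigenvector is (2, 3).
General solution: c_1e^(-3t)(-1,-2) + c_2e^(2t)(2,3).
Applying p(0)=-3, q(0)=3 gives c_1=-15, c_2=-9.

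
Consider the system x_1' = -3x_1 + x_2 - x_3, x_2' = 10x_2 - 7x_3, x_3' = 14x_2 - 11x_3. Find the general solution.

x_1(t) = K_1e^(-3t) + K_2e^(-4t), x_2(t) = K_2e^(-4t) + K_3e^(3t), x_3(t) = 2K_2e^(-4t) + K_3e^(3t)

Coefficient matrix A = [[-3, 1, -1], [0, 10, -7], [0, 14, -11]].
det(A - λI) = 0 gives eigenvalues λ = -3, -4, 3.
For λ=-3: eigenvector (1,0,0).
For λ=-4: eigenvector (1,1,2).
For λ=3: eigenvector (0,1,1).
General solution: K_1e^(-3t)(1,0,0) + K_2e^(-4t)(1,1,2) + K_3e^(3t)(0,1,1).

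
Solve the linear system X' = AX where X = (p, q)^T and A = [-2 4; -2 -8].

Coefficient matrix A = [[-2, 4], [-2, -8]].
Characteristic polynomial det(A - λI) = λ^2 + 10λ + 24 = 0.
Eigenvalues λ = -4, -6.
For λ=-4: (A-λI) row 1 is [2, 4], so an eigenvector is (-2, 1).
For λ=-6: (A-λI) row 1 is [4, 4], so an eigenvector is (-1, 1).
General solution: C_1e^(-4t)(-2,1) + C_2e^(-6t)(-1,1).

p(t) = -2C_1e^(-4t) - C_2e^(-6t), q(t) = C_1e^(-4t) + C_2e^(-6t)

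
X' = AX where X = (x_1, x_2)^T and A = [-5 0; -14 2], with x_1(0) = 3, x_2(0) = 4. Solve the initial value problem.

x_1(t) = 3e^(-5t), x_2(t) = -2e^(2t) + 6e^(-5t)

Coefficient matrix A = [[-5, 0], [-14, 2]].
Characteristic polynomial det(A - λI) = λ^2 + 3λ - 10 = 0.
Eigenvalues λ = 2, -5.
For λ=2: (A-λI) row 1 is [-7, 0], so an eigenvector is (0, -1).
For λ=-5: (A-λI) row 2 is [-14, 7], so an eigenvector is (1, 2).
General solution: C_1e^(2t)(0,-1) + C_2e^(-5t)(1,2).
Applying x_1(0)=3, x_2(0)=4 gives C_1=2, C_2=3.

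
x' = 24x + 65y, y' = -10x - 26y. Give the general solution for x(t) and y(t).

Coefficient matrix A = [[24, 65], [-10, -26]].
Characteristic polynomial det(A - λI) = λ^2 + 2λ + 26 = 0.
Eigenvalues λ = -1 ± 5i (complex conjugate pair).
For λ=-1+5i: an eigenvector is (3,-1) - i(2,-1) = (3 - 2i, -1 + i).
A real fundamental pair from Re and Im of e^((-1+5i)t)v: X_1 = e^(-t)(cos(5t)·(3,-1) + sin(5t)·(2,-1)), X_2 = e^(-t)(sin(5t)·(3,-1) - cos(5t)·(2,-1)).
General solution: c_1X_1 + c_2X_2.

x(t) = 2c_1e^(-t)sin(5t) + 3c_1e^(-t)cos(5t) + 3c_2e^(-t)sin(5t) - 2c_2e^(-t)cos(5t), y(t) = -c_1e^(-t)sin(5t) - c_1e^(-t)cos(5t) - c_2e^(-t)sin(5t) + c_2e^(-t)cos(5t)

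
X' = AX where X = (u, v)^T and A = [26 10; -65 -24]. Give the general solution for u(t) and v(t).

Coefficient matrix A = [[26, 10], [-65, -24]].
Characteristic polynomial det(A - λI) = λ^2 - 2λ + 26 = 0.
Eigenvalues λ = 1 ± 5i (complex conjugate pair).
For λ=1+5i: an eigenvector is (-1,2) - i(-1,3) = (-1 + i, 2 - 3i).
A real fundamental pair from Re and Im of e^((1+5i)t)v: X_1 = e^(t)(cos(5t)·(-1,2) + sin(5t)·(-1,3)), X_2 = e^(t)(sin(5t)·(-1,2) - cos(5t)·(-1,3)).
General solution: C_1X_1 + C_2X_2.

u(t) = -C_1e^(t)sin(5t) - C_1e^(t)cos(5t) - C_2e^(t)sin(5t) + C_2e^(t)cos(5t), v(t) = 3C_1e^(t)sin(5t) + 2C_1e^(t)cos(5t) + 2C_2e^(t)sin(5t) - 3C_2e^(t)cos(5t)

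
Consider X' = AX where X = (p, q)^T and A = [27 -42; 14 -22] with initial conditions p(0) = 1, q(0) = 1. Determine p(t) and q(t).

Coefficient matrix A = [[27, -42], [14, -22]].
Characteristic polynomial det(A - λI) = λ^2 - 5λ - 6 = 0.
Eigenvalues λ = -1, 6.
For λ=-1: (A-λI) row 1 is [28, -42], so an eigenvector is (-3, -2).
For λ=6: (A-λI) row 1 is [21, -42], so an eigenvector is (-2, -1).
General solution: C_1e^(-t)(-3,-2) + C_2e^(6t)(-2,-1).
Applying p(0)=1, q(0)=1 gives C_1=-1, C_2=1.

p(t) = -2e^(6t) + 3e^(-t), q(t) = -e^(6t) + 2e^(-t)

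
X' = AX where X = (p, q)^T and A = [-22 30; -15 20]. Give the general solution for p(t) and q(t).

Coefficient matrix A = [[-22, 30], [-15, 20]].
Characteristic polynomial det(A - λI) = λ^2 + 2λ + 10 = 0.
Eigenvalues λ = -1 ± 3i (complex conjugate pair).
For λ=-1+3i: an eigenvector is (3,2) - i(-1,-1) = (3 + i, 2 + i).
A real fundamental pair from Re and Im of e^((-1+3i)t)v: X_1 = e^(-t)(cos(3t)·(3,2) + sin(3t)·(-1,-1)), X_2 = e^(-t)(sin(3t)·(3,2) - cos(3t)·(-1,-1)).
General solution: K_1X_1 + K_2X_2.

p(t) = -K_1e^(-t)sin(3t) + 3K_1e^(-t)cos(3t) + 3K_2e^(-t)sin(3t) + K_2e^(-t)cos(3t), q(t) = -K_1e^(-t)sin(3t) + 2K_1e^(-t)cos(3t) + 2K_2e^(-t)sin(3t) + K_2e^(-t)cos(3t)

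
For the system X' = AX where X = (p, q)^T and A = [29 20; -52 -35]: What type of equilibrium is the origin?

A = [[29,20],[-52,-35]]; det(A-λI) = λ^2 + 6λ + 25.
λ = -3 ± 4i: negative real part.

stable spiral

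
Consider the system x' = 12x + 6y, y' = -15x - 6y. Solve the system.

Coefficient matrix A = [[12, 6], [-15, -6]].
Characteristic polynomial det(A - λI) = λ^2 - 6λ + 18 = 0.
Eigenvalues λ = 3 ± 3i (complex conjugate pair).
For λ=3+3i: an eigenvector is (1,-2) - i(-1,1) = (1 + i, -2 - i).
A real fundamental pair from Re and Im of e^((3+3i)t)v: X_1 = e^(3t)(cos(3t)·(1,-2) + sin(3t)·(-1,1)), X_2 = e^(3t)(sin(3t)·(1,-2) - cos(3t)·(-1,1)).
General solution: K_1X_1 + K_2X_2.

x(t) = -K_1e^(3t)sin(3t) + K_1e^(3t)cos(3t) + K_2e^(3t)sin(3t) + K_2e^(3t)cos(3t), y(t) = K_1e^(3t)sin(3t) - 2K_1e^(3t)cos(3t) - 2K_2e^(3t)sin(3t) - K_2e^(3t)cos(3t)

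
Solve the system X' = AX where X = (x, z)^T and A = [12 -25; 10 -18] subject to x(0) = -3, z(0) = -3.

Coefficient matrix A = [[12, -25], [10, -18]].
Characteristic polynomial det(A - λI) = λ^2 + 6λ + 34 = 0.
Eigenvalues λ = -3 ± 5i (complex conjugate pair).
For λ=-3+5i: an eigenvector is (-1,-1) - i(2,1) = (-1 - 2i, -1 - i).
A real fundamental pair from Re and Im of e^((-3+5i)t)v: X_1 = e^(-3t)(cos(5t)·(-1,-1) + sin(5t)·(2,1)), X_2 = e^(-3t)(sin(5t)·(-1,-1) - cos(5t)·(2,1)).
General solution: K_1X_1 + K_2X_2.
Applying x(0)=-3, z(0)=-3 gives K_1=3, K_2=0.

x(t) = 6e^(-3t)sin(5t) - 3e^(-3t)cos(5t), z(t) = 3e^(-3t)sin(5t) - 3e^(-3t)cos(5t)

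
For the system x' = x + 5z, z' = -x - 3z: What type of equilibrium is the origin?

A = [[1,5],[-1,-3]]; det(A-λI) = λ^2 + 2λ + 2.
λ = -1 ± i: negative real part.

stable spiral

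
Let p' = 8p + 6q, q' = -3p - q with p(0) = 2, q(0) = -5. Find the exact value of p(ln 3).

A = [[8,6],[-3,-1]]; eigenvalues λ = 5, 2.
Eigenvectors: (2,-1) for λ=5, (1,-1) for λ=2.
From the initial condition, c_1 = -3, c_2 = 8.
p(ln 3) = (-3)(3^5)(2) + (8)(3^2)(1) = -1386.

-1386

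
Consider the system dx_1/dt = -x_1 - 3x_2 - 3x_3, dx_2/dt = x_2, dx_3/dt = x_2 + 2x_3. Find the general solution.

x_1(t) = K_1e^(-t) - K_2e^(2t), x_2(t) = -K_3e^(t), x_3(t) = K_2e^(2t) + K_3e^(t)

Coefficient matrix A = [[-1, -3, -3], [0, 1, 0], [0, 1, 2]].
det(A - λI) = 0 gives eigenvalues λ = -1, 2, 1.
For λ=-1: eigenvector (1,0,0).
For λ=2: eigenvector (-1,0,1).
For λ=1: eigenvector (0,-1,1).
General solution: K_1e^(-t)(1,0,0) + K_2e^(2t)(-1,0,1) + K_3e^(t)(0,-1,1).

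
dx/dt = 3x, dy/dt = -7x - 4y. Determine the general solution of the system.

x(t) = -C_2e^(3t), y(t) = -C_1e^(-4t) + C_2e^(3t)

Coefficient matrix A = [[3, 0], [-7, -4]].
Characteristic polynomial det(A - λI) = λ^2 + λ - 12 = 0.
Eigenvalues λ = -4, 3.
For λ=-4: (A-λI) row 1 is [7, 0], so an eigenvector is (0, -1).
For λ=3: (A-λI) row 2 is [-7, -7], so an eigenvector is (-1, 1).
General solution: C_1e^(-4t)(0,-1) + C_2e^(3t)(-1,1).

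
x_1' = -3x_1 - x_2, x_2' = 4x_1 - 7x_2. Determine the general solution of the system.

Coefficient matrix A = [[-3, -1], [4, -7]].
Characteristic polynomial det(A - λI) = λ^2 + 10λ + 25 = 0.
Single eigenvalue λ = -5 with algebraic multiplicity 2.
Eigenvector v = (1,2); generalized eigenvector w with (A-λI)w=v is (-1,-3).
General solution: e^(-5t)[C_1·v + C_2·(t·v + w)].

x_1(t) = C_1e^(-5t) + C_2te^(-5t) - C_2e^(-5t), x_2(t) = 2C_1e^(-5t) + 2C_2te^(-5t) - 3C_2e^(-5t)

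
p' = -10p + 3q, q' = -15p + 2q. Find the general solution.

p(t) = -K_1e^(-4t)cos(3t) - K_2e^(-4t)sin(3t), q(t) = K_1e^(-4t)sin(3t) - 2K_1e^(-4t)cos(3t) - 2K_2e^(-4t)sin(3t) - K_2e^(-4t)cos(3t)

Coefficient matrix A = [[-10, 3], [-15, 2]].
Characteristic polynomial det(A - λI) = λ^2 + 8λ + 25 = 0.
Eigenvalues λ = -4 ± 3i (complex conjugate pair).
For λ=-4+3i: an eigenvector is (-1,-2) - i(0,1) = (-1, -2 - i).
A real fundamental pair from Re and Im of e^((-4+3i)t)v: X_1 = e^(-4t)(cos(3t)·(-1,-2) + sin(3t)·(0,1)), X_2 = e^(-4t)(sin(3t)·(-1,-2) - cos(3t)·(0,1)).
General solution: K_1X_1 + K_2X_2.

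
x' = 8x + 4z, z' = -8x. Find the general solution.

Coefficient matrix A = [[8, 4], [-8, 0]].
Characteristic polynomial det(A - λI) = λ^2 - 8λ + 32 = 0.
Eigenvalues λ = 4 ± 4i (complex conjugate pair).
For λ=4+4i: an eigenvector is (-1,1) - i(0,1) = (-1, 1 - i).
A real fundamental pair from Re and Im of e^((4+4i)t)v: X_1 = e^(4t)(cos(4t)·(-1,1) + sin(4t)·(0,1)), X_2 = e^(4t)(sin(4t)·(-1,1) - cos(4t)·(0,1)).
General solution: C_1X_1 + C_2X_2.

x(t) = -C_1e^(4t)cos(4t) - C_2e^(4t)sin(4t), z(t) = C_1e^(4t)sin(4t) + C_1e^(4t)cos(4t) + C_2e^(4t)sin(4t) - C_2e^(4t)cos(4t)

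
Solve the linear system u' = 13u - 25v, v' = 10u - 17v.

u(t) = -2c_1e^(-2t)sin(5t) + c_1e^(-2t)cos(5t) + c_2e^(-2t)sin(5t) + 2c_2e^(-2t)cos(5t), v(t) = -c_1e^(-2t)sin(5t) + c_1e^(-2t)cos(5t) + c_2e^(-2t)sin(5t) + c_2e^(-2t)cos(5t)

Coefficient matrix A = [[13, -25], [10, -17]].
Characteristic polynomial det(A - λI) = λ^2 + 4λ + 29 = 0.
Eigenvalues λ = -2 ± 5i (complex conjugate pair).
For λ=-2+5i: an eigenvector is (1,1) - i(-2,-1) = (1 + 2i, 1 + i).
A real fundamental pair from Re and Im of e^((-2+5i)t)v: X_1 = e^(-2t)(cos(5t)·(1,1) + sin(5t)·(-2,-1)), X_2 = e^(-2t)(sin(5t)·(1,1) - cos(5t)·(-2,-1)).
General solution: c_1X_1 + c_2X_2.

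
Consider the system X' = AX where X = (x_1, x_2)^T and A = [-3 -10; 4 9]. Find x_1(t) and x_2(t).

x_1(t) = -2c_1e^(3t)sin(2t) - c_1e^(3t)cos(2t) - c_2e^(3t)sin(2t) + 2c_2e^(3t)cos(2t), x_2(t) = c_1e^(3t)sin(2t) + c_1e^(3t)cos(2t) + c_2e^(3t)sin(2t) - c_2e^(3t)cos(2t)

Coefficient matrix A = [[-3, -10], [4, 9]].
Characteristic polynomial det(A - λI) = λ^2 - 6λ + 13 = 0.
Eigenvalues λ = 3 ± 2i (complex conjugate pair).
For λ=3+2i: an eigenvector is (-1,1) - i(-2,1) = (-1 + 2i, 1 - i).
A real fundamental pair from Re and Im of e^((3+2i)t)v: X_1 = e^(3t)(cos(2t)·(-1,1) + sin(2t)·(-2,1)), X_2 = e^(3t)(sin(2t)·(-1,1) - cos(2t)·(-2,1)).
General solution: c_1X_1 + c_2X_2.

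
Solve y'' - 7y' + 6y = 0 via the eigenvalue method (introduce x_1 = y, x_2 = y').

y(t) = K_1e^(t) + K_2e^(6t)

Let x_1 = y, x_2 = y'. Then x_1' = x_2 and x_2' = -6x_1 + 7x_2.
A = [[0,1],[-6,7]]; det(A-λI) = λ^2 - 7λ + 6.
Eigenvalues λ = 1, 6 with eigenvectors (1,1), (1,6).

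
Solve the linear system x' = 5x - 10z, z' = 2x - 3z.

x(t) = 2K_1e^(t)sin(2t) + K_1e^(t)cos(2t) + K_2e^(t)sin(2t) - 2K_2e^(t)cos(2t), z(t) = K_1e^(t)sin(2t) - K_2e^(t)cos(2t)

Coefficient matrix A = [[5, -10], [2, -3]].
Characteristic polynomial det(A - λI) = λ^2 - 2λ + 5 = 0.
Eigenvalues λ = 1 ± 2i (complex conjugate pair).
For λ=1+2i: an eigenvector is (1,0) - i(2,1) = (1 - 2i, 0 - i).
A real fundamental pair from Re and Im of e^((1+2i)t)v: X_1 = e^(t)(cos(2t)·(1,0) + sin(2t)·(2,1)), X_2 = e^(t)(sin(2t)·(1,0) - cos(2t)·(2,1)).
General solution: K_1X_1 + K_2X_2.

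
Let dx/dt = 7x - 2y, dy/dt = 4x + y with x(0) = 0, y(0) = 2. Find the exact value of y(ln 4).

-1792

A = [[7,-2],[4,1]]; eigenvalues λ = 5, 3.
Eigenvectors: (-1,-1) for λ=5, (1,2) for λ=3.
From the initial condition, c_1 = 2, c_2 = 2.
y(ln 4) = (2)(4^5)(-1) + (2)(4^3)(2) = -1792.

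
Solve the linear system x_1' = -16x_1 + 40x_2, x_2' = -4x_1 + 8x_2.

Coefficient matrix A = [[-16, 40], [-4, 8]].
Characteristic polynomial det(A - λI) = λ^2 + 8λ + 32 = 0.
Eigenvalues λ = -4 ± 4i (complex conjugate pair).
For λ=-4+4i: an eigenvector is (1,0) - i(-3,-1) = (1 + 3i, 0 + i).
A real fundamental pair from Re and Im of e^((-4+4i)t)v: X_1 = e^(-4t)(cos(4t)·(1,0) + sin(4t)·(-3,-1)), X_2 = e^(-4t)(sin(4t)·(1,0) - cos(4t)·(-3,-1)).
General solution: C_1X_1 + C_2X_2.

x_1(t) = -3C_1e^(-4t)sin(4t) + C_1e^(-4t)cos(4t) + C_2e^(-4t)sin(4t) + 3C_2e^(-4t)cos(4t), x_2(t) = -C_1e^(-4t)sin(4t) + C_2e^(-4t)cos(4t)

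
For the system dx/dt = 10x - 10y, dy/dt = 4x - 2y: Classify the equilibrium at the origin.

A = [[10,-10],[4,-2]]; det(A-λI) = λ^2 - 8λ + 20.
λ = 4 ± 2i: positive real part.

unstable spiral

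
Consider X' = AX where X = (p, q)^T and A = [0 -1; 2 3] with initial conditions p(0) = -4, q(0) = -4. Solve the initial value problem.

p(t) = 8e^(2t) - 12e^(t), q(t) = -16e^(2t) + 12e^(t)

Coefficient matrix A = [[0, -1], [2, 3]].
Characteristic polynomial det(A - λI) = λ^2 - 3λ + 2 = 0.
Eigenvalues λ = 1, 2.
For λ=1: (A-λI) row 1 is [-1, -1], so an eigenvector is (1, -1).
For λ=2: (A-λI) row 1 is [-2, -1], so an eigenvector is (-1, 2).
General solution: c_1e^(t)(1,-1) + c_2e^(2t)(-1,2).
Applying p(0)=-4, q(0)=-4 gives c_1=-12, c_2=-8.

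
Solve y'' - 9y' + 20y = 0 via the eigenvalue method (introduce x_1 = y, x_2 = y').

y(t) = c_1e^(4t) + c_2e^(5t)

Let x_1 = y, x_2 = y'. Then x_1' = x_2 and x_2' = -20x_1 + 9x_2.
A = [[0,1],[-20,9]]; det(A-λI) = λ^2 - 9λ + 20.
Eigenvalues λ = 4, 5 with eigenvectors (1,4), (1,5).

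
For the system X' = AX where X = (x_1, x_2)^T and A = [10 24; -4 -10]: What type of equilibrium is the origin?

A = [[10,24],[-4,-10]]; det(A-λI) = λ^2 - 4.
λ = 2, -2: opposite signs.

saddle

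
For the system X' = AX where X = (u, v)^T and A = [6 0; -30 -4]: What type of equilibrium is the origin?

A = [[6,0],[-30,-4]]; det(A-λI) = λ^2 - 2λ - 24.
λ = 6, -4: opposite signs.

saddle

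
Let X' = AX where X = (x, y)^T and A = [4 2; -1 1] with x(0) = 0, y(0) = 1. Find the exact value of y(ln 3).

-9

A = [[4,2],[-1,1]]; eigenvalues λ = 3, 2.
Eigenvectors: (-2,1) for λ=3, (-1,1) for λ=2.
From the initial condition, c_1 = -1, c_2 = 2.
y(ln 3) = (-1)(3^3)(1) + (2)(3^2)(1) = -9.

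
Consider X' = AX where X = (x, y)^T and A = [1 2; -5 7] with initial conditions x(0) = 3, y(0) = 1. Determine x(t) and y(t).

Coefficient matrix A = [[1, 2], [-5, 7]].
Characteristic polynomial det(A - λI) = λ^2 - 8λ + 17 = 0.
Eigenvalues λ = 4 ± i (complex conjugate pair).
For λ=4+i: an eigenvector is (1,2) - i(1,1) = (1 - i, 2 - i).
A real fundamental pair from Re and Im of e^((4+i)t)v: X_1 = e^(4t)(cos(t)·(1,2) + sin(t)·(1,1)), X_2 = e^(4t)(sin(t)·(1,2) - cos(t)·(1,1)).
General solution: c_1X_1 + c_2X_2.
Applying x(0)=3, y(0)=1 gives c_1=-2, c_2=-5.

x(t) = -7e^(4t)sin(t) + 3e^(4t)cos(t), y(t) = -12e^(4t)sin(t) + e^(4t)cos(t)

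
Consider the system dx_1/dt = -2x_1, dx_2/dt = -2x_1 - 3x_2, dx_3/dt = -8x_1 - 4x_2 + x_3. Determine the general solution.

x_1(t) = C_2e^(-2t), x_2(t) = C_1e^(-3t) - 2C_2e^(-2t), x_3(t) = C_1e^(-3t) + C_3e^(t)

Coefficient matrix A = [[-2, 0, 0], [-2, -3, 0], [-8, -4, 1]].
det(A - λI) = 0 gives eigenvalues λ = -3, -2, 1.
For λ=-3: eigenvector (0,1,1).
For λ=-2: eigenvector (1,-2,0).
For λ=1: eigenvector (0,0,1).
General solution: C_1e^(-3t)(0,1,1) + C_2e^(-2t)(1,-2,0) + C_3e^(t)(0,0,1).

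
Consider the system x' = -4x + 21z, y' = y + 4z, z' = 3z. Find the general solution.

x(t) = C_1e^(-4t) + 3C_3e^(3t), y(t) = C_2e^(t) + 2C_3e^(3t), z(t) = C_3e^(3t)

Coefficient matrix A = [[-4, 0, 21], [0, 1, 4], [0, 0, 3]].
det(A - λI) = 0 gives eigenvalues λ = -4, 1, 3.
For λ=-4: eigenvector (1,0,0).
For λ=1: eigenvector (0,1,0).
For λ=3: eigenvector (3,2,1).
General solution: C_1e^(-4t)(1,0,0) + C_2e^(t)(0,1,0) + C_3e^(3t)(3,2,1).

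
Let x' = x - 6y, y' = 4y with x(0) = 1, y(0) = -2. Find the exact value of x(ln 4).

A = [[1,-6],[0,4]]; eigenvalues λ = 1, 4.
Eigenvectors: (-1,0) for λ=1, (-2,1) for λ=4.
From the initial condition, c_1 = 3, c_2 = -2.
x(ln 4) = (3)(4^1)(-1) + (-2)(4^4)(-2) = 1012.

1012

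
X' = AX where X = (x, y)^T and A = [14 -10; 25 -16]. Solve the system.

x(t) = -c_1e^(-t)sin(5t) - c_1e^(-t)cos(5t) - c_2e^(-t)sin(5t) + c_2e^(-t)cos(5t), y(t) = -2c_1e^(-t)sin(5t) - c_1e^(-t)cos(5t) - c_2e^(-t)sin(5t) + 2c_2e^(-t)cos(5t)

Coefficient matrix A = [[14, -10], [25, -16]].
Characteristic polynomial det(A - λI) = λ^2 + 2λ + 26 = 0.
Eigenvalues λ = -1 ± 5i (complex conjugate pair).
For λ=-1+5i: an eigenvector is (-1,-1) - i(-1,-2) = (-1 + i, -1 + 2i).
A real fundamental pair from Re and Im of e^((-1+5i)t)v: X_1 = e^(-t)(cos(5t)·(-1,-1) + sin(5t)·(-1,-2)), X_2 = e^(-t)(sin(5t)·(-1,-1) - cos(5t)·(-1,-2)).
General solution: c_1X_1 + c_2X_2.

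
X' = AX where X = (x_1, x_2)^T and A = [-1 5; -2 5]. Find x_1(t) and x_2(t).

x_1(t) = -2C_1e^(2t)sin(t) - C_1e^(2t)cos(t) - C_2e^(2t)sin(t) + 2C_2e^(2t)cos(t), x_2(t) = -C_1e^(2t)sin(t) - C_1e^(2t)cos(t) - C_2e^(2t)sin(t) + C_2e^(2t)cos(t)

Coefficient matrix A = [[-1, 5], [-2, 5]].
Characteristic polynomial det(A - λI) = λ^2 - 4λ + 5 = 0.
Eigenvalues λ = 2 ± i (complex conjugate pair).
For λ=2+i: an eigenvector is (-1,-1) - i(-2,-1) = (-1 + 2i, -1 + i).
A real fundamental pair from Re and Im of e^((2+i)t)v: X_1 = e^(2t)(cos(t)·(-1,-1) + sin(t)·(-2,-1)), X_2 = e^(2t)(sin(t)·(-1,-1) - cos(t)·(-2,-1)).
General solution: C_1X_1 + C_2X_2.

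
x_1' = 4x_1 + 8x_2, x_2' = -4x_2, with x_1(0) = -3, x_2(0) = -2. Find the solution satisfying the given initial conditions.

x_1(t) = -5e^(4t) + 2e^(-4t), x_2(t) = -2e^(-4t)

Coefficient matrix A = [[4, 8], [0, -4]].
Characteristic polynomial det(A - λI) = λ^2 - 16 = 0.
Eigenvalues λ = -4, 4.
For λ=-4: (A-λI) row 1 is [8, 8], so an eigenvector is (-1, 1).
For λ=4: (A-λI) row 1 is [0, 8], so an eigenvector is (1, 0).
General solution: K_1e^(-4t)(-1,1) + K_2e^(4t)(1,0).
Applying x_1(0)=-3, x_2(0)=-2 gives K_1=-2, K_2=-5.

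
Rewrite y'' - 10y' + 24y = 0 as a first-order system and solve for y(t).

y(t) = C_1e^(4t) + C_2e^(6t)

Let x_1 = y, x_2 = y'. Then x_1' = x_2 and x_2' = -24x_1 + 10x_2.
A = [[0,1],[-24,10]]; det(A-λI) = λ^2 - 10λ + 24.
Eigenvalues λ = 4, 6 with eigenvectors (1,4), (1,6).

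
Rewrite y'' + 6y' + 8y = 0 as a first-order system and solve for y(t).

y(t) = c_1e^(-2t) + c_2e^(-4t)

Let x_1 = y, x_2 = y'. Then x_1' = x_2 and x_2' = -8x_1 - 6x_2.
A = [[0,1],[-8,-6]]; det(A-λI) = λ^2 + 6λ + 8.
Eigenvalues λ = -2, -4 with eigenvectors (1,-2), (1,-4).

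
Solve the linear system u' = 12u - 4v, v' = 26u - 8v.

Coefficient matrix A = [[12, -4], [26, -8]].
Characteristic polynomial det(A - λI) = λ^2 - 4λ + 8 = 0.
Eigenvalues λ = 2 ± 2i (complex conjugate pair).
For λ=2+2i: an eigenvector is (-1,-3) - i(1,2) = (-1 - i, -3 - 2i).
A real fundamental pair from Re and Im of e^((2+2i)t)v: X_1 = e^(2t)(cos(2t)·(-1,-3) + sin(2t)·(1,2)), X_2 = e^(2t)(sin(2t)·(-1,-3) - cos(2t)·(1,2)).
General solution: c_1X_1 + c_2X_2.

u(t) = c_1e^(2t)sin(2t) - c_1e^(2t)cos(2t) - c_2e^(2t)sin(2t) - c_2e^(2t)cos(2t), v(t) = 2c_1e^(2t)sin(2t) - 3c_1e^(2t)cos(2t) - 3c_2e^(2t)sin(2t) - 2c_2e^(2t)cos(2t)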